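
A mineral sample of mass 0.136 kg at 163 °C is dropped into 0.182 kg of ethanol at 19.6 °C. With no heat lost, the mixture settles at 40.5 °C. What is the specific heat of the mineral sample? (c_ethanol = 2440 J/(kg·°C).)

c ≈ 557 J/(kg·°C)

m_s c (T_s − T_f) = m_ethanol c_ethanol (T_f − T_0):
0.136×c×(163 − 40.5) = 0.182×2440×(40.5 − 19.6)
16.66 c = 9281.3  ⇒  c ≈ 557.1 J/(kg·°C)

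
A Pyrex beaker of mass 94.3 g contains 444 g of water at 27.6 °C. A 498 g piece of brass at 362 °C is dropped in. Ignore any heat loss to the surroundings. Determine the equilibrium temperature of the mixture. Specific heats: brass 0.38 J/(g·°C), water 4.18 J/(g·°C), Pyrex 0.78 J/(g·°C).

T_f ≈ 57.5 °C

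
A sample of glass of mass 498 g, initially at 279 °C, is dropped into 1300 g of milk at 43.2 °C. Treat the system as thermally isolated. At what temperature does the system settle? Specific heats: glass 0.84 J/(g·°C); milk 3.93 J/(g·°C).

T_f ≈ 61.0 °C

Conservation of energy gives ΣQ = 0:
498·0.84·(T − 279) + 1300·3.93·(T − 43.2) = 0
5527.3 T = 337420
T = 337420 / 5527.3 = 61 °C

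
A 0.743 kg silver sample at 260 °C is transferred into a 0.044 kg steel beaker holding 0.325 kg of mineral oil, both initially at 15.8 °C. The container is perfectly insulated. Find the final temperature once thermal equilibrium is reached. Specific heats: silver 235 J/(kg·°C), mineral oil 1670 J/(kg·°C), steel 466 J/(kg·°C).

Energy conservation, ΣQ = 0:
0.743*235*(T − 260) + 0.325*1670*(T − 15.8) + 0.044*466*(T − 15.8) = 0
174.6(T − 260) + 542.75(T − 15.8) + 20.5(T − 15.8) = 0
737.86 T = 54297
T = 54297 / 737.86 = 73.6 °C

T_f ≈ 73.6 °C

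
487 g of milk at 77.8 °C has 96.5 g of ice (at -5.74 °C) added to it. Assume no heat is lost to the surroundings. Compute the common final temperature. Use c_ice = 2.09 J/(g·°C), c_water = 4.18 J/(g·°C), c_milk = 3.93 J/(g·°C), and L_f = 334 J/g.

T_f ≈ 49.8 °C

Net heat exchanged in the isolated system is zero:
warm ice to 0 °C: 96.5×2.09×(0 − (-5.74)) = 1157.7; melt ice: 96.5×334 = 32231; warm the meltwater: 403.37 T; milk cools: 487×3.93×(T − 77.8) = 1913.9(T − 77.8)
2317.3 T = 148902 − 33389 = 115514
T ≈ 49.85 °C. Since T > 0 °C, the all-ice-melts assumption holds.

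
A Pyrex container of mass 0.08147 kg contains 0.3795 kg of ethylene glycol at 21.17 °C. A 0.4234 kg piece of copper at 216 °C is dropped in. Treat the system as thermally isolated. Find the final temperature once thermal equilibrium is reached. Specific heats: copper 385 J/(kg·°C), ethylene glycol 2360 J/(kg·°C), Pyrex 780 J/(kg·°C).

T_f ≈ 49.5 °C

Heat gained plus heat lost sum to zero:
0.4234×385×(T − 216) + 0.3795×2360×(T − 21.17) + 0.08147×780×(T − 21.17) = 0
163.01(T − 216) + 895.62(T − 21.17) + 63.55(T − 21.17) = 0
1122.2 T = 55516
T = 55516/1122.2 ≈ 49.47 °C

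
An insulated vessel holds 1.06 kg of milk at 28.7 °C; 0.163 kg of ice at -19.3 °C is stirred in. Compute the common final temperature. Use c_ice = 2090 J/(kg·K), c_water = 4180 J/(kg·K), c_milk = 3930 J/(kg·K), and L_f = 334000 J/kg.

T_f ≈ 12.1 °C

Taking heat into each body as positive, Σ m c ΔT = 0:
warm ice to 0 °C: 0.163×2090×(0 − (-19.3)) = 6574.9; fusion: m_ice L_f = 0.163×334000 = 54442; warm the meltwater: 681.34 T; milk: 4165.8(T − 28.7)
4847.1 T = 119558 − 61017 = 58542
T ≈ 12.08 °C. Since T > 0 °C, the all-ice-melts assumption holds.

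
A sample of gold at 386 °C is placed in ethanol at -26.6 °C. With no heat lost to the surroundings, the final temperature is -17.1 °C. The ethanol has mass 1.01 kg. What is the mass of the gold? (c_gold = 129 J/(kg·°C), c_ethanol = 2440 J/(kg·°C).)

m ≈ 0.45 kg

|Q_gold| = |Q_ethanol|:
m·129·(386 − -17.1) = 1.01·2440·(-17.1 − (-26.6))
52000 m = 23412  ⇒  m ≈ 0.4502 kg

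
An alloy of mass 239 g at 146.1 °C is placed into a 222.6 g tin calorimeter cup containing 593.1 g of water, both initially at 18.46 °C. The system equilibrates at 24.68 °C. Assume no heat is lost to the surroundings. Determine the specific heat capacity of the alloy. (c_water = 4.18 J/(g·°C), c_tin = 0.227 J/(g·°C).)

c ≈ 0.542 J/(g·°C)

Conservation of energy gives ΣQ = 0:
239×c×(24.68 − 146.1) + 593.1×4.18×(24.68 − 18.46) + 222.6×0.227×(24.68 − 18.46) = 0
-29019 c = -15735
c = -15735/-29019 ≈ 0.5422 J/(g·°C)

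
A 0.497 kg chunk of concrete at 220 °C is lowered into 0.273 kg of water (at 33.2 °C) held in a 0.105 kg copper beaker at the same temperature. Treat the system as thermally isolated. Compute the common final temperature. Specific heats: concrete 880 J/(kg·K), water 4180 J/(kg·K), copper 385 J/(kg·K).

Net heat exchanged in the isolated system is zero:
0.497*880*(T − 220) + 0.273*4180*(T − 33.2) + 0.105*385*(T − 33.2) = 0
437.36(T − 220) + 1141.1(T − 33.2) + 40.42(T − 33.2) = 0
(437.36 + 1141.1 + 40.42) T = 437.36*220 + 1141.1*33.2 + 40.42*33.2
T = 135447/1618.9 ≈ 83.66 °C

T_f ≈ 83.7 °C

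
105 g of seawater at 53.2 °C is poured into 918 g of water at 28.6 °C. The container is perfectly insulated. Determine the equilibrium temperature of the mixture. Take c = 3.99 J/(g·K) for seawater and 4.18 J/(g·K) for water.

Set heat shed by the hot body equal to heat absorbed by the cold body:
105*3.99*(53.2 − T) = 918*4.18*(T − 28.6)
418.95(53.2 − T) = 3837.2(T − 28.6)
4256.2 T = 132033  ⇒  T ≈ 31.02 °C

T_f ≈ 31.0 °C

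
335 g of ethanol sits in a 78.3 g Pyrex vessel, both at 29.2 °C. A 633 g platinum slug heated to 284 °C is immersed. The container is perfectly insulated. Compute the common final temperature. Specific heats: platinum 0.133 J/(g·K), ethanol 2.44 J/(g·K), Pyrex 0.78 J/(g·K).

T_f ≈ 51.5 °C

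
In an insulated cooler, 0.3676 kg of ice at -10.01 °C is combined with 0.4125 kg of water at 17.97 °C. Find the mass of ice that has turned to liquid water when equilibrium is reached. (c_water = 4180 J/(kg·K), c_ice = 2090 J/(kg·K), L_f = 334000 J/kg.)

m_melted ≈ 0.0697 kg

Water can give up m c ΔT = 0.4125·4180·17.97 = 30985 J before reaching 0 °C.
Of that, 0.3676·2090·10.01 = 7690.5 J goes to bring the ice to 0 °C, leaving 23294 J.
To melt every bit of ice: 0.3676·334000 = 122778 J.
That's not enough to melt it all — equilibrium is at 0 °C with ice remaining.
m_melt = 23294 / L_f = 0.06974 kg.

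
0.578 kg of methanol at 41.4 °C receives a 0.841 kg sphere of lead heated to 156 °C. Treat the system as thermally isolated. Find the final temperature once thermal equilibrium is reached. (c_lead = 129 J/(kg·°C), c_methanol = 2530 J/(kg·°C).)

Taking heat into each body as positive, Σ m c ΔT = 0:
0.841·129·(T − 156) + 0.578·2530·(T − 41.4) = 0
1570.8 T = 77465
T = 77465/1570.8 ≈ 49.31 °C

T_f ≈ 49.3 °C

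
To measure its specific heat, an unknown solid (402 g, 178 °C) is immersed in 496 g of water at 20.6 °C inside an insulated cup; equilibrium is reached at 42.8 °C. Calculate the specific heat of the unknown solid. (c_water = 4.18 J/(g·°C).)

Heat lost by the unknown solid = heat gained by the water:
402·c·(178 − 42.8) = 496·4.18·(42.8 − 20.6)
54350 c = 46027  ⇒  c ≈ 0.8469 J/(g·°C)

c ≈ 0.847 J/(g·°C)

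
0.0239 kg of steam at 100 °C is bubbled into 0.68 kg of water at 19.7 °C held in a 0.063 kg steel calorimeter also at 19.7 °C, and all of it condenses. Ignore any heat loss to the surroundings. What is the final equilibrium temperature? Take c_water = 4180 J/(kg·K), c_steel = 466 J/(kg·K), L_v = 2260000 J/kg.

T_f ≈ 40.6 °C

Conservation of energy gives ΣQ = 0:
steam→water at 100 °C releases m L_v = 0.0239·2260000 = 54014; condensate cools 100→T: 0.0239·4180·(T − 100) = 99.9(T − 100); original water: 2842.4(T − 19.7); steel cup: 0.063·466·(T − 19.7) = 29.36(T − 19.7)
2971.7 T = 54014 + 9990.2 + 56574 = 120578
T ≈ 40.58 °C — below 100 °C, confirming all the steam condensed.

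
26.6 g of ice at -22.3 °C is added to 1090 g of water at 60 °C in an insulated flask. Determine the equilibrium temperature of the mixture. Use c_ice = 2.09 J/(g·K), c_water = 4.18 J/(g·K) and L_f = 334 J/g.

Setting the total heat transfer to zero:
ice -22.3→0 °C: 26.6×2.09×22.3 = 1239.7; melt ice: 26.6×334 = 8884.4; warm the meltwater: 111.19 T; water: 4556.2(T − 60)
4667.4 T = 273372 − 10124 = 263248
T ≈ 56.40 °C — above 0 °C, consistent with complete melting.

T_f ≈ 56.4 °C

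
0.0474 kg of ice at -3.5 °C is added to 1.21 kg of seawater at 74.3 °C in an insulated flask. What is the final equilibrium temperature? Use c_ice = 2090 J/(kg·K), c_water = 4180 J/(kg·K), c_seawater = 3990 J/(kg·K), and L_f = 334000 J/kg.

T_f ≈ 68.2 °C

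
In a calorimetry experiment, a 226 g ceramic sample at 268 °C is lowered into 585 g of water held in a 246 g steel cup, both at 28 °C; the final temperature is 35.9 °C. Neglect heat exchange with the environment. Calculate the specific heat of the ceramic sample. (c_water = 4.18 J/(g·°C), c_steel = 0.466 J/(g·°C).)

c ≈ 0.386 J/(g·°C)

Conservation of energy gives ΣQ = 0:
226×c×(35.9 − 268) + 585×4.18×(35.9 − 28) + 246×0.466×(35.9 − 28) = 0
-52455 c = -20223
c = -20223/-52455 ≈ 0.3855 J/(g·°C)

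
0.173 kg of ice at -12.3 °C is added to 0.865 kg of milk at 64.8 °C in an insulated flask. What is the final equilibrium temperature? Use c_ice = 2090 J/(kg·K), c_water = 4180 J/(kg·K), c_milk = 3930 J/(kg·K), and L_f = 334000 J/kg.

T_f ≈ 38.3 °C

Let T be the final temperature. ΣQ_i = 0:
ice -12.3→0 °C: 0.173·2090·12.3 = 4447.3
  fusion: m_ice L_f = 0.173·334000 = 57782
  meltwater 0→T: 0.173·4180·T = 723.14 T
  milk cools: 0.865·3930·(T − 64.8) = 3399.4(T − 64.8)
4122.6 T = 220284 − 62229 = 158055
T ≈ 38.34 °C — above 0 °C, consistent with complete melting.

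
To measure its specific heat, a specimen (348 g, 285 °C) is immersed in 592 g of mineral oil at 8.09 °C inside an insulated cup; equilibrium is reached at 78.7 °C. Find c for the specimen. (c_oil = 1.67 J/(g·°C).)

c ≈ 0.972 J/(g·°C)

m_s c (T_s − T_f) = m_oil c_oil (T_f − T_0):
348×c×(285 − 78.7) = 592×1.67×(78.7 − 8.09)
71792 c = 69808  ⇒  c ≈ 0.9724 J/(g·°C)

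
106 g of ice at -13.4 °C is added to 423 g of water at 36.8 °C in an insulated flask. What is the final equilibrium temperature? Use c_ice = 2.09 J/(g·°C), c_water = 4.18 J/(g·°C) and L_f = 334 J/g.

T_f ≈ 12.1 °C

Conservation of energy gives ΣQ = 0:
warm ice to 0 °C: 106·2.09·(0 − (-13.4)) = 2968.6
  latent heat to melt: 106·334 = 35404
  warm the meltwater: 443.08 T
  water cools: 423·4.18·(T − 36.8) = 1768.1(T − 36.8)
2211.2 T = 65068 − 38373 = 26695
T ≈ 12.07 °C — above 0 °C, consistent with complete melting.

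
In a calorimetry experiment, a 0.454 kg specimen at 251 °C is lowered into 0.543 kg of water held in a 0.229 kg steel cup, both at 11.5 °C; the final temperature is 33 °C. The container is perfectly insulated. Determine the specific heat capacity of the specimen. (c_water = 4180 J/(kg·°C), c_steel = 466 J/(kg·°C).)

c ≈ 516 J/(kg·°C)

Taking heat into each body as positive, Σ m c ΔT = 0:
0.454·c·(33 − 251) + 0.543·4180·(33 − 11.5) + 0.229·466·(33 − 11.5) = 0
-98.97 c = -51094
c = -51094/-98.97 ≈ 516.2 J/(kg·°C)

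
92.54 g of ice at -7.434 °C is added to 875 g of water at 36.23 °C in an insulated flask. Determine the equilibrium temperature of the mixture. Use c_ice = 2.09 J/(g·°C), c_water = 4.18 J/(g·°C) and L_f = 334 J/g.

Setting the total heat transfer to zero:
warm ice to 0 °C: 92.54·2.09·(0 − (-7.434)) = 1437.8
  latent heat to melt: 92.54·334 = 30908
  warm the meltwater: 386.82 T
  water cools: 875·4.18·(T − 36.23) = 3657.5(T − 36.23)
4044.3 T = 132511 − 32346 = 100165
T ≈ 24.77 °C — above 0 °C, consistent with complete melting.

T_f ≈ 24.8 °C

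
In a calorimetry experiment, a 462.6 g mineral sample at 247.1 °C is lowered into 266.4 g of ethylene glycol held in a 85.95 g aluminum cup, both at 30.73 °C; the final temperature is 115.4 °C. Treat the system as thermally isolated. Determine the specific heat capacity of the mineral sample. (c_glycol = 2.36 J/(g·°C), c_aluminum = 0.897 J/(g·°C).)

c ≈ 0.981 J/(g·°C)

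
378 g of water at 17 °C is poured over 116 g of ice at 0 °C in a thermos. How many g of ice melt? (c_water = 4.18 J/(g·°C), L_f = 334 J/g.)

Heat available from the water dropping to 0 °C: 378·4.18·17 = 26861 J.
Melting all 116 g of ice would need 116·334 = 38744 J.
That's not enough to melt it all — equilibrium is at 0 °C with ice remaining.
m_melted·334 = 26861  ⇒  m_melted ≈ 80.42 g.

m_melted ≈ 80.4 g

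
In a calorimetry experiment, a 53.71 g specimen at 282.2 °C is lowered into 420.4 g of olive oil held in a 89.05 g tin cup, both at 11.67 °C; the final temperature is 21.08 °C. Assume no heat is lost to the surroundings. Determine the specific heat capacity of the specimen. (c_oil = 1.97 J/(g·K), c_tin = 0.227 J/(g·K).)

c ≈ 0.569 J/(g·K)

Taking heat into each body as positive, Σ m c ΔT = 0:
53.71×c×(21.08 − 282.2) + 420.4×1.97×(21.08 − 11.67) + 89.05×0.227×(21.08 − 11.67) = 0
-14025 c = -7983.5
c = -7983.5/-14025 ≈ 0.5692 J/(g·K)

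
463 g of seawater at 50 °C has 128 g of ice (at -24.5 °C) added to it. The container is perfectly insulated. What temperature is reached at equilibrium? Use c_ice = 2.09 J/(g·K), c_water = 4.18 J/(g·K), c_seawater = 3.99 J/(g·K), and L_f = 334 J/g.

T_f ≈ 18.1 °C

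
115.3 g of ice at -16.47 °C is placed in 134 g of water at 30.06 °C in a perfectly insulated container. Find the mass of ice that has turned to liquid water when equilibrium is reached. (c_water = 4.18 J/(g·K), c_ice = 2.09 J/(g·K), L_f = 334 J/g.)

m_melted ≈ 38.5 g

Heat available from the water dropping to 0 °C: 134×4.18×30.06 = 16837 J.
Of that, 115.3×2.09×16.47 = 3968.9 J goes to bring the ice to 0 °C, leaving 12868 J.
To melt every bit of ice: 115.3×334 = 38510 J.
12868 J < 38510 J, so only part of the ice melts and the system sits at 0 °C.
m_melted×334 = 12868  ⇒  m_melted ≈ 38.53 g.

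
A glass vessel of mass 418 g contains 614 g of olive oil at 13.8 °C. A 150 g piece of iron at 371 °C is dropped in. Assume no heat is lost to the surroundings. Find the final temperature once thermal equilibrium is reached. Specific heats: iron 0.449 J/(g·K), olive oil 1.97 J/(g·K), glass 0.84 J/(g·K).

Energy conservation, ΣQ = 0:
150*0.449*(T − 371) + 614*1.97*(T − 13.8) + 418*0.84*(T − 13.8) = 0
(67.35 + 1209.6 + 351.12) T = 67.35*371 + 1209.6*13.8 + 351.12*13.8
T ≈ 28.58 °C

T_f ≈ 28.6 °C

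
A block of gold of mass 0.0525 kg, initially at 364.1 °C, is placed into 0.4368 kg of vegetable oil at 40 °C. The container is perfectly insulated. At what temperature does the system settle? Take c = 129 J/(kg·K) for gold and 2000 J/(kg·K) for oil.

Heat gained plus heat lost sum to zero:
0.0525×129×(T − 364.1) + 0.4368×2000×(T − 40) = 0
6.772(T − 364.1) + 873.6(T − 40) = 0
(6.772 + 873.6) T = 6.772×364.1 + 873.6×40
T = 37410/880.37 ≈ 42.49 °C

T_f ≈ 42.5 °C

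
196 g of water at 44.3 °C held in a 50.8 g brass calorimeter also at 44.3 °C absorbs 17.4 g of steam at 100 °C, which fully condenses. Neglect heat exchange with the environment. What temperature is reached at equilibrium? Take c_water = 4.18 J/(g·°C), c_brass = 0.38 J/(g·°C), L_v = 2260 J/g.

Heat gained plus heat lost sum to zero:
steam→water at 100 °C releases m L_v = 17.4×2260 = 39324
  condensed water 100 °C→T: 72.73(T − 100)
  original water: 819.28(T − 44.3)
  cup: 19.3(T − 44.3)
911.32 T = 39324 + 7273.2 + 37149 = 83746
T ≈ 91.90 °C (< 100 °C, so full condensation is consistent).

T_f ≈ 91.9 °C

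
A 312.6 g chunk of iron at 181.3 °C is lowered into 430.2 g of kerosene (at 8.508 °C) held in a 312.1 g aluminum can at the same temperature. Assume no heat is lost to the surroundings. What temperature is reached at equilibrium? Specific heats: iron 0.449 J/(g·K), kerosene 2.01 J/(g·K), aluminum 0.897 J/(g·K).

T_f ≈ 27.4 °C

T_f = Σ m_i c_i T_i / Σ m_i c_i:
T_f = (140.36×181.3 + 864.7×8.508 + 279.95×8.508) / (140.36 + 864.7 + 279.95)
    = 35186 / 1285 ≈ 27.38 °C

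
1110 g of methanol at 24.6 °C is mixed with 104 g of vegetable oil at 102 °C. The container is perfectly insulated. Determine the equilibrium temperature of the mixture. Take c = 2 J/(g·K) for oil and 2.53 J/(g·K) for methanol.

T_f ≈ 29.9 °C

With ΣQ=0 the equilibrium temperature is the m·c-weighted mean:
T_f = (208·102 + 2808.3·24.6) / (208 + 2808.3)
    = 90300 / 3016.3 ≈ 29.94 °C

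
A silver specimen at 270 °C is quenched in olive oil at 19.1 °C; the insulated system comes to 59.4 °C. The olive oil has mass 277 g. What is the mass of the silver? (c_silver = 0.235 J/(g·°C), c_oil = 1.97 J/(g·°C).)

m ≈ 444 g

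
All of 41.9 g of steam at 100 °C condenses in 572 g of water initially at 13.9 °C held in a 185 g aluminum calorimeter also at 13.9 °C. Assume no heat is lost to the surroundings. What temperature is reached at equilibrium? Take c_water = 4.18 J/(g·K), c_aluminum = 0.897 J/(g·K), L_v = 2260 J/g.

T_f ≈ 54.1 °C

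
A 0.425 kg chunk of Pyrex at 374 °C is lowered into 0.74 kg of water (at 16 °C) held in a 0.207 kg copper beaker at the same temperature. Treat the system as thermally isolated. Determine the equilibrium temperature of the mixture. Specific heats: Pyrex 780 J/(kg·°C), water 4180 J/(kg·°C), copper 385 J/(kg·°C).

T_f ≈ 49.9 °C

Let T be the final temperature. ΣQ_i = 0:
0.425*780*(T − 374) + 0.74*4180*(T − 16) + 0.207*385*(T − 16) = 0
3504.4 T = 174747
T = 174747 / 3504.4 = 49.9 °C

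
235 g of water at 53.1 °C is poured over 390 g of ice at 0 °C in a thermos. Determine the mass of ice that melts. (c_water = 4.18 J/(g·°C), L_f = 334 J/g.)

m_melted ≈ 156 g

Water can give up m c ΔT = 235×4.18×53.1 = 52160 J before reaching 0 °C.
To melt every bit of ice: 390×334 = 130260 J.
That's not enough to melt it all — equilibrium is at 0 °C with ice remaining.
Mass melted = 52160/334 ≈ 156.2 g.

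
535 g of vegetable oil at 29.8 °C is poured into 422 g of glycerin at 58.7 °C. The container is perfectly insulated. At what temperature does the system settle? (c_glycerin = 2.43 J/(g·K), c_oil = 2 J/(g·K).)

Set heat shed by the hot body equal to heat absorbed by the cold body:
422·2.43·(58.7 − T) = 535·2·(T − 29.8)
1025.5(58.7 − T) = 1070(T − 29.8)
2095.5 T = 92081  ⇒  T ≈ 43.94 °C

T_f ≈ 43.9 °C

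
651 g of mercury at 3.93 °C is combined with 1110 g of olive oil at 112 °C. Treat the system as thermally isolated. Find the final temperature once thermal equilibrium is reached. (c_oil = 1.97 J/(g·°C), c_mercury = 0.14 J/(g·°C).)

Conservation of energy gives ΣQ = 0:
1110·1.97·(T − 112) + 651·0.14·(T − 3.93) = 0
2186.7(T − 112) + 91.14(T − 3.93) = 0
2277.8 T = 245269
T = 245269 / 2277.8 = 108 °C

T_f ≈ 107.7 °C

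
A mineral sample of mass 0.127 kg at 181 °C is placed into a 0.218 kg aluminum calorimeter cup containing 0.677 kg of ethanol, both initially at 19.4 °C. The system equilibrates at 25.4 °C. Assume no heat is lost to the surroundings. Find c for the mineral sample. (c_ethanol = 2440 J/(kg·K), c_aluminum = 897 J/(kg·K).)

Let T be the final temperature. ΣQ_i = 0:
0.127×c×(25.4 − 181) + 0.677×2440×(25.4 − 19.4) + 0.218×897×(25.4 − 19.4) = 0
-19.76 c = -11085
c = -11085/-19.76 ≈ 560.9 J/(kg·K)

c ≈ 561 J/(kg·K)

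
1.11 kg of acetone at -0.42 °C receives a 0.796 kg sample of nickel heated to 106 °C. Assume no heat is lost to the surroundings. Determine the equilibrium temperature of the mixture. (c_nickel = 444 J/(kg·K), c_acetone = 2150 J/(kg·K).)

T_f ≈ 13.3 °C

Conservation of energy gives ΣQ = 0:
0.796*444*(T − 106) + 1.11*2150*(T − (-0.42)) = 0
2739.9 T = 36461
T ≈ 13.31 °C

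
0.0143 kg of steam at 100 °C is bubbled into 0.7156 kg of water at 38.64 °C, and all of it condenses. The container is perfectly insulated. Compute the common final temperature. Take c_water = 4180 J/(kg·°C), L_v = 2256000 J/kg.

T_f ≈ 50.4 °C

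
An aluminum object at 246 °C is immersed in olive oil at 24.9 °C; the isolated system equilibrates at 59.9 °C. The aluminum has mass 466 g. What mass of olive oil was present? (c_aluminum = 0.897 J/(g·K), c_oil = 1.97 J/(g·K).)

m ≈ 1130 g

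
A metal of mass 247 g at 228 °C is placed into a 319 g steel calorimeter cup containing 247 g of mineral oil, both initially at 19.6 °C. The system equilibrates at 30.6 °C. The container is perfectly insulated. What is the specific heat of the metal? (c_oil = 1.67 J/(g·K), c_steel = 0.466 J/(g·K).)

Taking heat into each body as positive, Σ m c ΔT = 0:
247×c×(30.6 − 228) + 247×1.67×(30.6 − 19.6) + 319×0.466×(30.6 − 19.6) = 0
-48758 c = -6172.6
c = -6172.6/-48758 ≈ 0.1266 J/(g·K)

c ≈ 0.127 J/(g·K)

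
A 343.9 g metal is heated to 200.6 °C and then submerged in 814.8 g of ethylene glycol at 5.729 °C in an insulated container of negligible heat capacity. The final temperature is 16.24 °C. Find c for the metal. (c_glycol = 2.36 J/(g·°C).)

Heat lost by the metal = heat gained by the glycol:
343.9×c×(200.6 − 16.24) = 814.8×2.36×(16.24 − 5.729)
63401 c = 20212  ⇒  c ≈ 0.3188 J/(g·°C)

c ≈ 0.319 J/(g·°C)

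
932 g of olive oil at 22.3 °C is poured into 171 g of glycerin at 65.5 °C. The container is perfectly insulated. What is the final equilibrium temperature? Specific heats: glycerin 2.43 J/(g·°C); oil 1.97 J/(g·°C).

Heat lost by the glycerin equals heat gained by the oil:
171×2.43×(65.5 − T) = 932×1.97×(T − 22.3)
415.53(65.5 − T) = 1836(T − 22.3)
2251.6 T = 68161  ⇒  T ≈ 30.27 °C

T_f ≈ 30.3 °C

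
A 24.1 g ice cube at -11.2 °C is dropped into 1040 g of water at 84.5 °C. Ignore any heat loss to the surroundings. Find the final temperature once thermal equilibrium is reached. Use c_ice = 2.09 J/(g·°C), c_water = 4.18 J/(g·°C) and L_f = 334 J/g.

T_f ≈ 80.6 °C

Taking heat into each body as positive, Σ m c ΔT = 0:
warm ice to 0 °C: 24.1×2.09×(0 − (-11.2)) = 564.13; fusion: m_ice L_f = 24.1×334 = 8049.4; meltwater 0→T: 24.1×4.18×T = 100.74 T; water cools: 1040×4.18×(T − 84.5) = 4347.2(T − 84.5)
4447.9 T = 367338 − 8613.5 = 358725
T ≈ 80.65 °C (positive, so assuming full melt was valid).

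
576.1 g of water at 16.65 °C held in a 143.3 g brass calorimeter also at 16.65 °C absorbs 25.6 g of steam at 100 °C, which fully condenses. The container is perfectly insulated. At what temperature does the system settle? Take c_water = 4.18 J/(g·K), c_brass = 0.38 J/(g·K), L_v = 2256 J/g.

Sum of m c ΔT and latent-heat terms is zero:
latent heat released on condensation: 25.6×2256 = 57754
  condensed water 100 °C→T: 107.01(T − 100)
  original water: 2408.1(T − 16.65)
  brass cup: 143.3×0.38×(T − 16.65) = 54.45(T − 16.65)
2569.6 T = 57754 + 10701 + 41001 = 109456
T ≈ 42.60 °C, under the boiling point, so the assumption holds.

T_f ≈ 42.6 °C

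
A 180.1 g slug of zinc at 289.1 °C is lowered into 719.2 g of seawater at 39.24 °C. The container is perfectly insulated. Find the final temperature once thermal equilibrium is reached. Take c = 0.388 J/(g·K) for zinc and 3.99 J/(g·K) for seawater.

T_f ≈ 45.2 °C

Taking heat into each body as positive, Σ m c ΔT = 0:
180.1×0.388×(T − 289.1) + 719.2×3.99×(T − 39.24) = 0
69.88(T − 289.1) + 2869.6(T − 39.24) = 0
(69.88 + 2869.6) T = 69.88×289.1 + 2869.6×39.24
T = 132805/2939.5 ≈ 45.18 °C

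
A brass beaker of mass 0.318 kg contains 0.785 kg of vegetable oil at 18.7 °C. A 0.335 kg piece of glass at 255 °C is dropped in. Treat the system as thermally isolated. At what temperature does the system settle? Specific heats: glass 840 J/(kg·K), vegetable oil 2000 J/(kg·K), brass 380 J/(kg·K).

T_f ≈ 52.4 °C

Net heat exchanged in the isolated system is zero:
0.335×840×(T − 255) + 0.785×2000×(T − 18.7) + 0.318×380×(T − 18.7) = 0
281.4(T − 255) + 1570(T − 18.7) + 120.84(T − 18.7) = 0
1972.2 T = 103376
T ≈ 52.42 °C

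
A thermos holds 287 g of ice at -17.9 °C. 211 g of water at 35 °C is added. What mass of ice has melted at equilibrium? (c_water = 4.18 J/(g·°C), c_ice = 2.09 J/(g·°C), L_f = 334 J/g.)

Water can give up m c ΔT = 211·4.18·35 = 30869 J before reaching 0 °C.
Of that, 287·2.09·17.9 = 10737 J goes to bring the ice to 0 °C, leaving 20132 J.
To melt every bit of ice: 287·334 = 95858 J.
That's not enough to melt it all — equilibrium is at 0 °C with ice remaining.
m_melt = 20132 / L_f = 60.28 g.

m_melted ≈ 60.3 g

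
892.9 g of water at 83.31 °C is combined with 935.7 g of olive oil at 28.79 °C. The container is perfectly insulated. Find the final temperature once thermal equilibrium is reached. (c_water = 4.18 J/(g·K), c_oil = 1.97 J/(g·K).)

T_f = Σ m_i c_i T_i / Σ m_i c_i:
T_f = (3732.3·83.31 + 1843.3·28.79) / (3732.3 + 1843.3)
    = 364009 / 5575.7 ≈ 65.29 °C

T_f ≈ 65.3 °C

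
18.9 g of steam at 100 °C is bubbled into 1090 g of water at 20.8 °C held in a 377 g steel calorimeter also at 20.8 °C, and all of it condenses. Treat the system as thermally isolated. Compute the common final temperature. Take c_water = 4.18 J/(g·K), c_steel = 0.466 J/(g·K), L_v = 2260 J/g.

T_f ≈ 31.0 °C

Energy balance with sensible and latent terms:
condense steam: −18.9·2260 = −42714; condensate cools 100→T: 18.9·4.18·(T − 100) = 79(T − 100); original water: 4556.2(T − 20.8); steel cup: 377·0.466·(T − 20.8) = 175.68(T − 20.8)
4810.9 T = 42714 + 7900.2 + 98423 = 149037
T ≈ 30.98 °C (< 100 °C, so full condensation is consistent).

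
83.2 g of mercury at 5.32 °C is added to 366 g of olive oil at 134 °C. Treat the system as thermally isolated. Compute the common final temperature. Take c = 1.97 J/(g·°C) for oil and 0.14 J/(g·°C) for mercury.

With ΣQ=0 the equilibrium temperature is the m·c-weighted mean:
T_f = (721.02*134 + 11.65*5.32) / (721.02 + 11.65)
    = 96679 / 732.67 ≈ 131.95 °C

T_f ≈ 132.0 °C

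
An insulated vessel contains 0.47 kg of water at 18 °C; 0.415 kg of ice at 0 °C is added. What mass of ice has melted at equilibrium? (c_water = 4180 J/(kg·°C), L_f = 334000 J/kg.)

m_melted ≈ 0.106 kg

Cooling the water to 0 °C releases 0.47·4180·18 = 35363 J.
To melt every bit of ice: 0.415·334000 = 138610 J.
That's not enough to melt it all — equilibrium is at 0 °C with ice remaining.
m_melt = 35363 / L_f = 0.1059 kg.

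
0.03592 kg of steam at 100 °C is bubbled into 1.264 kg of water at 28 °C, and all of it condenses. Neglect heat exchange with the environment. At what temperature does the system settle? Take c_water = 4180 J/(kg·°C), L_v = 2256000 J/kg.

Energy conservation, ΣQ = 0:
condense steam: −0.03592·2256000 = −81036; condensate cools 100→T: 0.03592·4180·(T − 100) = 150.15(T − 100); original water: 5283.5(T − 28)
5433.7 T = 81036 + 15015 + 147939 = 243989
T ≈ 44.90 °C (< 100 °C, so full condensation is consistent).

T_f ≈ 44.9 °C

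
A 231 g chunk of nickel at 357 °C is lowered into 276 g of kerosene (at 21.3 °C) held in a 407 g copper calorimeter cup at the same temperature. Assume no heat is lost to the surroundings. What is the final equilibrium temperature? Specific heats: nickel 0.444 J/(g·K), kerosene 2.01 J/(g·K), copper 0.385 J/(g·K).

Conservation of energy gives ΣQ = 0:
231*0.444*(T − 357) + 276*2.01*(T − 21.3) + 407*0.385*(T − 21.3) = 0
(102.56 + 554.76 + 156.69) T = 102.56*357 + 554.76*21.3 + 156.69*21.3
T = 51769 / 814.02 = 63.6 °C

T_f ≈ 63.6 °C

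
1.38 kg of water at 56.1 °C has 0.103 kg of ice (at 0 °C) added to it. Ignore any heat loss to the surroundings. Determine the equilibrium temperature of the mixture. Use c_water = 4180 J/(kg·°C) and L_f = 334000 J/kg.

T_f ≈ 46.7 °C

Taking heat into each body as positive, Σ m c ΔT = 0:
fusion: m_ice L_f = 0.103×334000 = 34402; warm the meltwater: 430.54 T; water cools: 1.38×4180×(T − 56.1) = 5768.4(T − 56.1)
6198.9 T = 323607 − 34402 = 289205
T ≈ 46.65 °C — above 0 °C, consistent with complete melting.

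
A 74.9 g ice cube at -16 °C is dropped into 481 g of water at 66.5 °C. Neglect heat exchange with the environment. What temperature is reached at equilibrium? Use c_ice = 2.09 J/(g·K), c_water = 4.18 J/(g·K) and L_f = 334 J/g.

Conservation of energy gives ΣQ = 0:
ice -16→0 °C: 74.9×2.09×16 = 2504.7; latent heat to melt: 74.9×334 = 25017; meltwater 0→T: 74.9×4.18×T = 313.08 T; water: 2010.6(T − 66.5)
2323.7 T = 133704 − 27521 = 106182
T ≈ 45.70 °C. Since T > 0 °C, the all-ice-melts assumption holds.

T_f ≈ 45.7 °C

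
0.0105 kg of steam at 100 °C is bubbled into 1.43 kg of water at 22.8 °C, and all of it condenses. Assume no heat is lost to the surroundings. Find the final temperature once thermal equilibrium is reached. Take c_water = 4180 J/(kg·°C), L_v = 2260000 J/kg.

Taking heat into each body as positive, Σ m c ΔT = 0:
condense steam: −0.0105×2260000 = −23730
  condensate cools 100→T: 0.0105×4180×(T − 100) = 43.89(T − 100)
  original water: 5977.4(T − 22.8)
6021.3 T = 23730 + 4389 + 136285 = 164404
T ≈ 27.30 °C, under the boiling point, so the assumption holds.

T_f ≈ 27.3 °C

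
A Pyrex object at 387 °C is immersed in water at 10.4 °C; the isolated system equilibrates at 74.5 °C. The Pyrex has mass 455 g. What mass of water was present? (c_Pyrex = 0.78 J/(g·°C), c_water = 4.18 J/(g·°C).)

m ≈ 414 g

Taking heat into each body as positive, Σ m c ΔT = 0:
455·0.78·(74.5 − 387) + m·4.18·(74.5 − 10.4) = 0
267.94 m = 110906
m = 110906/267.94 ≈ 413.9 g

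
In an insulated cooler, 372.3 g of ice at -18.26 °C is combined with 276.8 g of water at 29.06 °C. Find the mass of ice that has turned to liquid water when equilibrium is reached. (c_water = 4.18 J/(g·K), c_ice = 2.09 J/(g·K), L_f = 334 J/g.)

Water can give up m c ΔT = 276.8×4.18×29.06 = 33623 J before reaching 0 °C.
Of that, 372.3×2.09×18.26 = 14208 J goes to bring the ice to 0 °C, leaving 19415 J.
Melting all 372.3 g of ice would need 372.3×334 = 124348 J.
19415 J < 124348 J, so only part of the ice melts and the system sits at 0 °C.
Mass melted = 19415/334 ≈ 58.13 g.

m_melted ≈ 58.1 g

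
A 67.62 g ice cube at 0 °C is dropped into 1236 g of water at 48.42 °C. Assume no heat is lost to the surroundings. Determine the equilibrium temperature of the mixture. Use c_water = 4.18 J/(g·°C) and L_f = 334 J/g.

T_f ≈ 41.8 °C

Sum of m c ΔT and latent-heat terms is zero:
latent heat to melt: 67.62×334 = 22585
  meltwater 0→T: 67.62×4.18×T = 282.65 T
  water cools: 1236×4.18×(T − 48.42) = 5166.5(T − 48.42)
5449.1 T = 250161 − 22585 = 227576
T ≈ 41.76 °C. Since T > 0 °C, the all-ice-melts assumption holds.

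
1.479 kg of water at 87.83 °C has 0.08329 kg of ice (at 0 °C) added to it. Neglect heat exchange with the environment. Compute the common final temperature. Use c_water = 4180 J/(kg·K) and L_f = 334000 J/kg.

Energy conservation, ΣQ = 0:
melt ice: 0.08329×334000 = 27819; meltwater 0→T: 0.08329×4180×T = 348.15 T; water: 6182.2(T − 87.83)
6530.4 T = 542984 − 27819 = 515166
T ≈ 78.89 °C. Since T > 0 °C, the all-ice-melts assumption holds.

T_f ≈ 78.9 °C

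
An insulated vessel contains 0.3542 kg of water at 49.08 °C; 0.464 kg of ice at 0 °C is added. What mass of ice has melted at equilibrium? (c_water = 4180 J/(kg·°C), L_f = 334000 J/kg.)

m_melted ≈ 0.218 kg

Heat available from the water dropping to 0 °C: 0.3542×4180×49.08 = 72666 J.
Fully melting the ice requires m_ice L_f = 0.464×334000 = 154976 J.
Since 72666 < 154976 J, not all the ice melts; equilibrium is at 0 °C.
Mass melted = 72666/334000 ≈ 0.2176 kg.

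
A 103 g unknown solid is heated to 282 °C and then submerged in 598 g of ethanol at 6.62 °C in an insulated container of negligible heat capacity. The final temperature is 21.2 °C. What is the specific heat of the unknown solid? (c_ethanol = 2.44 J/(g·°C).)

c ≈ 0.792 J/(g·°C)

m_s c (T_s − T_f) = m_ethanol c_ethanol (T_f − T_0):
103·c·(282 − 21.2) = 598·2.44·(21.2 − 6.62)
26862 c = 21274  ⇒  c ≈ 0.792 J/(g·°C)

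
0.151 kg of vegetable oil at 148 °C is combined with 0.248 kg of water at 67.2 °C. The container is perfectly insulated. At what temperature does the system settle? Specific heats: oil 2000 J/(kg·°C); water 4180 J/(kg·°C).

Net heat exchanged in the isolated system is zero:
0.151×2000×(T − 148) + 0.248×4180×(T − 67.2) = 0
(302 + 1036.6) T = 302×148 + 1036.6×67.2
T ≈ 85.43 °C

T_f ≈ 85.4 °C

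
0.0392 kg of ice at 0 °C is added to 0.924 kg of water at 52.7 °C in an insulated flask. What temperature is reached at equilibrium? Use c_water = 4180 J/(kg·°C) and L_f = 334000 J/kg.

T_f ≈ 47.3 °C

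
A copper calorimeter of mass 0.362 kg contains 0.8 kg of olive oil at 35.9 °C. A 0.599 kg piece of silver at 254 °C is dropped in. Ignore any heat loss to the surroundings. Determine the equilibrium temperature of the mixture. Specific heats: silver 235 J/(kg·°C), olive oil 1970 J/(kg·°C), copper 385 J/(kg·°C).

Heat gained plus heat lost sum to zero:
0.599·235·(T − 254) + 0.8·1970·(T − 35.9) + 0.362·385·(T − 35.9) = 0
(140.76 + 1576 + 139.37) T = 140.76·254 + 1576·35.9 + 139.37·35.9
T = 97336/1856.1 ≈ 52.44 °C

T_f ≈ 52.4 °C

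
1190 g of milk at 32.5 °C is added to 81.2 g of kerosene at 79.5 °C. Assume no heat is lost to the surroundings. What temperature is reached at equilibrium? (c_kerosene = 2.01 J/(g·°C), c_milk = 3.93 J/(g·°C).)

Let T be the final temperature. ΣQ_i = 0:
81.2*2.01*(T − 79.5) + 1190*3.93*(T − 32.5) = 0
(163.21 + 4676.7) T = 163.21*79.5 + 4676.7*32.5
T ≈ 34.08 °C

T_f ≈ 34.1 °C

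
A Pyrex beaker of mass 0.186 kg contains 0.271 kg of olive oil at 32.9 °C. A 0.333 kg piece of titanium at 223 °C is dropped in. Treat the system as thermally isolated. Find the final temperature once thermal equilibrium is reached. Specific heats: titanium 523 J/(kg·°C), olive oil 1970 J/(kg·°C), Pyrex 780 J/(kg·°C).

T_f ≈ 71.7 °C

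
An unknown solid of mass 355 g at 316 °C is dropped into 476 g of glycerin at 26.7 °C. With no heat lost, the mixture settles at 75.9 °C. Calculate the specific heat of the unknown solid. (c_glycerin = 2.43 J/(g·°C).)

c ≈ 0.668 J/(g·°C)

Heat lost by the unknown solid = heat gained by the glycerin:
355·c·(316 − 75.9) = 476·2.43·(75.9 − 26.7)
85236 c = 56909  ⇒  c ≈ 0.6677 J/(g·°C)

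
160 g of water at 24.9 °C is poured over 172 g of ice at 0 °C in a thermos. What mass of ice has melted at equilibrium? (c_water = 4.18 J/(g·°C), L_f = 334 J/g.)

m_melted ≈ 49.9 g

Cooling the water to 0 °C releases 160·4.18·24.9 = 16653 J.
Melting all 172 g of ice would need 172·334 = 57448 J.
Since 16653 < 57448 J, not all the ice melts; equilibrium is at 0 °C.
m_melted·334 = 16653  ⇒  m_melted ≈ 49.86 g.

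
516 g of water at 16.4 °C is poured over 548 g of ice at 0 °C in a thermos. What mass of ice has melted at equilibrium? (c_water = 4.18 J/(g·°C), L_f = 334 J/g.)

m_melted ≈ 106 g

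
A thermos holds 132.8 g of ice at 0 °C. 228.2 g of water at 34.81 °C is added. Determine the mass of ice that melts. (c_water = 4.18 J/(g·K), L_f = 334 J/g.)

Water can give up m c ΔT = 228.2·4.18·34.81 = 33204 J before reaching 0 °C.
To melt every bit of ice: 132.8·334 = 44355 J.
That's not enough to melt it all — equilibrium is at 0 °C with ice remaining.
Mass melted = 33204/334 ≈ 99.41 g.

m_melted ≈ 99.4 g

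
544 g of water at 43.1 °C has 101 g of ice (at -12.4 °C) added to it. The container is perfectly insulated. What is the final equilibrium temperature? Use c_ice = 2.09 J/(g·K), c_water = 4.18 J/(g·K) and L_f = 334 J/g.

T_f ≈ 22.9 °C

Setting the total heat transfer to zero:
ice -12.4→0 °C: 101×2.09×12.4 = 2617.5; latent heat to melt: 101×334 = 33734; meltwater 0→T: 101×4.18×T = 422.18 T; water cools: 544×4.18×(T − 43.1) = 2273.9(T − 43.1)
2696.1 T = 98006 − 36352 = 61654
T ≈ 22.87 °C (positive, so assuming full melt was valid).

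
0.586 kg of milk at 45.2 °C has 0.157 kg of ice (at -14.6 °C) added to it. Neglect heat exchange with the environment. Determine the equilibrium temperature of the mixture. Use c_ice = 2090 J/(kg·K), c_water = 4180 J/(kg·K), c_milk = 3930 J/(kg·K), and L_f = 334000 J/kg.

T_f ≈ 15.8 °C

Let T be the final temperature. ΣQ_i = 0:
ice -14.6→0 °C: 0.157×2090×14.6 = 4790.7
  melt ice: 0.157×334000 = 52438
  meltwater 0→T: 0.157×4180×T = 656.26 T
  milk cools: 0.586×3930×(T − 45.2) = 2303(T − 45.2)
2959.2 T = 104095 − 57229 = 46866
T ≈ 15.84 °C — above 0 °C, consistent with complete melting.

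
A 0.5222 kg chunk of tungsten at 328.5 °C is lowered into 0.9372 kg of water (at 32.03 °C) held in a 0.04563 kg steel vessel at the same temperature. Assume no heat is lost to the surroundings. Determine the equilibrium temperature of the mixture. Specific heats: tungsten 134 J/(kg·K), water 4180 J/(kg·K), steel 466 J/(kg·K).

T_f ≈ 37.2 °C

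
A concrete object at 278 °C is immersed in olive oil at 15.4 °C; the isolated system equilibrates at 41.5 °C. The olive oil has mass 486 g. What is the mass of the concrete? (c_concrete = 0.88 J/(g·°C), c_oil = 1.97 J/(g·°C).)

m ≈ 120 g

Taking heat into each body as positive, Σ m c ΔT = 0:
m·0.88·(41.5 − 278) + 486·1.97·(41.5 − 15.4) = 0
-208.12 m = -24989
m = -24989/-208.12 ≈ 120.1 g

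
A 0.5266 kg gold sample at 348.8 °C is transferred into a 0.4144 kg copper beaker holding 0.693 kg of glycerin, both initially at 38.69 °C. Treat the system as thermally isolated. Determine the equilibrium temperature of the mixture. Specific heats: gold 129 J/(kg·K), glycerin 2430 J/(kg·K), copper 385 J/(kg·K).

T_f ≈ 49.7 °C

Energy conservation, ΣQ = 0:
0.5266×129×(T − 348.8) + 0.693×2430×(T − 38.69) + 0.4144×385×(T − 38.69) = 0
(67.93 + 1684 + 159.54) T = 67.93×348.8 + 1684×38.69 + 159.54×38.69
T ≈ 49.71 °C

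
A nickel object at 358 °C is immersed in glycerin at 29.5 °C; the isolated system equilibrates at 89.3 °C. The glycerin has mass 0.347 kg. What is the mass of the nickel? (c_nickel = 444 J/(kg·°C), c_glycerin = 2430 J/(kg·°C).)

m ≈ 0.423 kg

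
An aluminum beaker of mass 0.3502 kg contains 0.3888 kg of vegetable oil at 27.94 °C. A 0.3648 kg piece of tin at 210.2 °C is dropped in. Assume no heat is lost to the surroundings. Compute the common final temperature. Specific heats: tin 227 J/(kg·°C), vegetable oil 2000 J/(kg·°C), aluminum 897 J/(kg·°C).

T_f ≈ 40.8 °C

Taking heat into each body as positive, Σ m c ΔT = 0:
0.3648·227·(T − 210.2) + 0.3888·2000·(T − 27.94) + 0.3502·897·(T − 27.94) = 0
(82.81 + 777.6 + 314.13) T = 82.81·210.2 + 777.6·27.94 + 314.13·27.94
T ≈ 40.79 °C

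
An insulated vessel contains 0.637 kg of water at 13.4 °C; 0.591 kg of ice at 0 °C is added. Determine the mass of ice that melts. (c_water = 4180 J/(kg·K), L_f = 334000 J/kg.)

m_melted ≈ 0.107 kg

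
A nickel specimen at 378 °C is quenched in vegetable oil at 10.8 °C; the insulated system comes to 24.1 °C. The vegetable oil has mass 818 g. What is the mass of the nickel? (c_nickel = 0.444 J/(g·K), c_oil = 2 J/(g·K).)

m ≈ 138 g

|Q_nickel| = |Q_oil|:
m×0.444×(378 − 24.1) = 818×2×(24.1 − 10.8)
157.13 m = 21759  ⇒  m ≈ 138.5 g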